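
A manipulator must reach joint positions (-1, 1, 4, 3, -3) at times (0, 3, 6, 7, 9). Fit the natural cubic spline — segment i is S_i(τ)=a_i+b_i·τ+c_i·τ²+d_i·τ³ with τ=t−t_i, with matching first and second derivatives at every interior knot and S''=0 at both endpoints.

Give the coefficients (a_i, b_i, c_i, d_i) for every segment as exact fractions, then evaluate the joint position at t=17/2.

Δ: Δ0=2/3, Δ1=1, Δ2=-1, Δ3=-3
row 1: diag=12, rhs=2; c'=1/4, d'=1/6
row 2: denom=8−3·1/4=29/4; d'=(-12−3·1/6)/(29/4)=-50/29
row 3: denom=6−1·4/29=170/29; d'=(-12−1·-50/29)/(170/29)=-149/85
back: M3=-149/85
back: M2=-50/29−4/29·-149/85=-126/85
back: M1=1/6−1/4·-126/85=137/255
M: M0=0, M1=137/255, M2=-126/85, M3=-149/85, M4=0
seg 0: a=-1, c=M0/2=0, d=(M1−M0)/(6·3)=137/4590, b=Δ0−h0·(2M0+M1)/6=203/510
seg 1: a=1, c=M1/2=137/510, d=(M2−M1)/(6·3)=-103/918, b=Δ1−h1·(2M1+M2)/6=307/255
seg 2: a=4, c=M2/2=-63/85, d=(M3−M2)/(6·1)=-23/510, b=Δ2−h2·(2M2+M3)/6=-109/510
seg 3: a=3, c=M3/2=-149/170, d=(M4−M3)/(6·2)=149/1020, b=Δ3−h3·(2M3+M4)/6=-467/255
t_q=17/2 → seg 3, τ=3/2; S=3+-467/255·τ+-149/170·τ²+149/1020·τ³=-667/544

  seg 0: a=-1 b=203/510 c=0 d=137/4590
  seg 1: a=1 b=307/255 c=137/510 d=-103/918
  seg 2: a=4 b=-109/510 c=-63/85 d=-23/510
  seg 3: a=3 b=-467/255 c=-149/170 d=149/1020
S(17/2) = -667/544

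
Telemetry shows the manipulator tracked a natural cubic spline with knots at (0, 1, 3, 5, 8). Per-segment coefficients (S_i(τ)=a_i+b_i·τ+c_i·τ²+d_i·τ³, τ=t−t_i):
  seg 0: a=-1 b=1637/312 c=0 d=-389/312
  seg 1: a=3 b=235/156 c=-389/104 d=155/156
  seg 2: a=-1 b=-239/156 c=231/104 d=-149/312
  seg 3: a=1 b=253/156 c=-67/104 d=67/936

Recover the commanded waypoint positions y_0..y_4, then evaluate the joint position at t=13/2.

y_0 = S_0(0) = a_0 = -1
y_1 = S_1(0) = a_1 = 3
y_2 = S_2(0) = a_2 = -1
y_3 = S_3(0) = a_3 = 1
y_4 = S_3(3) = 2
t_q=13/2 is in segment 3 (τ=3/2); S_3(τ)=1851/832

y_0=-1 y_1=3 y_2=-1 y_3=1 y_4=2
S(13/2) = 1851/832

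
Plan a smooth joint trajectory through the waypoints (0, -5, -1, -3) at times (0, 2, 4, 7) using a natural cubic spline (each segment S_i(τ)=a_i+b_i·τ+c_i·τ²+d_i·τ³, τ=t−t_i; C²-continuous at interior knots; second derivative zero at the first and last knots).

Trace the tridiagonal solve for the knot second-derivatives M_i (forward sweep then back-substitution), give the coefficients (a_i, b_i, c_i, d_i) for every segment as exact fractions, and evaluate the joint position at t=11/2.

  seg 0: a=0 b=-218/57 c=0 d=151/456
  seg 1: a=-5 b=17/114 c=151/76 d=-121/228
  seg 2: a=-1 b=197/114 c=-91/76 d=91/684
S(11/2) = -397/608

Δ: Δ0=-5/2, Δ1=2, Δ2=-2/3
row 1: diag=8, rhs=27; c'=1/4, d'=27/8
row 2: denom=10−2·1/4=19/2; d'=(-16−2·27/8)/(19/2)=-91/38
back: M2=-91/38
back: M1=27/8−1/4·-91/38=151/38
M: M0=0, M1=151/38, M2=-91/38, M3=0
seg 0: a=0, c=M0/2=0, d=(M1−M0)/(6·2)=151/456, b=Δ0−h0·(2M0+M1)/6=-218/57
seg 1: a=-5, c=M1/2=151/76, d=(M2−M1)/(6·2)=-121/228, b=Δ1−h1·(2M1+M2)/6=17/114
seg 2: a=-1, c=M2/2=-91/76, d=(M3−M2)/(6·3)=91/684, b=Δ2−h2·(2M2+M3)/6=197/114
t_q=11/2 → seg 2, τ=3/2; S=-1+197/114·τ+-91/76·τ²+91/684·τ³=-397/608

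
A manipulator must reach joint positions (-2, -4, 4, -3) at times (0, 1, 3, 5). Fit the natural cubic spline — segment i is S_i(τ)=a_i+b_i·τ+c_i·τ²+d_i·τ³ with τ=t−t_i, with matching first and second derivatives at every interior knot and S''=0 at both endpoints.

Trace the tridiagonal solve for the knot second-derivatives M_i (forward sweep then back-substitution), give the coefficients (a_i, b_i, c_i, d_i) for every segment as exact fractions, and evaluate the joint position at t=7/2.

Δ: Δ0=-2, Δ1=4, Δ2=-7/2
row 1: diag=6, rhs=36; c'=1/3, d'=6
row 2: denom=8−2·1/3=22/3; d'=(-45−2·6)/(22/3)=-171/22
back: M2=-171/22
back: M1=6−1/3·-171/22=189/22
M: M0=0, M1=189/22, M2=-171/22, M3=0
seg 0: a=-2, c=M0/2=0, d=(M1−M0)/(6·1)=63/44, b=Δ0−h0·(2M0+M1)/6=-151/44
seg 1: a=-4, c=M1/2=189/44, d=(M2−M1)/(6·2)=-15/11, b=Δ1−h1·(2M1+M2)/6=19/22
seg 2: a=4, c=M2/2=-171/44, d=(M3−M2)/(6·2)=57/88, b=Δ2−h2·(2M2+M3)/6=37/22
t_q=7/2 → seg 2, τ=1/2; S=4+37/22·τ+-171/44·τ²+57/88·τ³=2781/704

  seg 0: a=-2 b=-151/44 c=0 d=63/44
  seg 1: a=-4 b=19/22 c=189/44 d=-15/11
  seg 2: a=4 b=37/22 c=-171/44 d=57/88
S(7/2) = 2781/704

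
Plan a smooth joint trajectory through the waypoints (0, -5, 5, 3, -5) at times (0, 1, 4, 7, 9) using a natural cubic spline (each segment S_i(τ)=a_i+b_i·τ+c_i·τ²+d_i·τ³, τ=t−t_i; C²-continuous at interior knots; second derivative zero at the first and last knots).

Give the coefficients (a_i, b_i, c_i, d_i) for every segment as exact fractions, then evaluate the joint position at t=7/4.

Δ: Δ0=-5, Δ1=10/3, Δ2=-2/3, Δ3=-4
row 1: diag=8, rhs=50; c'=3/8, d'=25/4
row 2: denom=12−3·3/8=87/8; d'=(-24−3·25/4)/(87/8)=-114/29
row 3: denom=10−3·8/29=266/29; d'=(-20−3·-114/29)/(266/29)=-17/19
back: M3=-17/19
back: M2=-114/29−8/29·-17/19=-70/19
back: M1=25/4−3/8·-70/19=145/19
M: M0=0, M1=145/19, M2=-70/19, M3=-17/19, M4=0
seg 0: a=0, c=M0/2=0, d=(M1−M0)/(6·1)=145/114, b=Δ0−h0·(2M0+M1)/6=-715/114
seg 1: a=-5, c=M1/2=145/38, d=(M2−M1)/(6·3)=-215/342, b=Δ1−h1·(2M1+M2)/6=-140/57
seg 2: a=5, c=M2/2=-35/19, d=(M3−M2)/(6·3)=53/342, b=Δ2−h2·(2M2+M3)/6=395/114
seg 3: a=3, c=M3/2=-17/38, d=(M4−M3)/(6·2)=17/228, b=Δ3−h3·(2M3+M4)/6=-194/57
t_q=7/4 → seg 1, τ=3/4; S=-5+-140/57·τ+145/38·τ²+-215/342·τ³=-635/128

  seg 0: a=0 b=-715/114 c=0 d=145/114
  seg 1: a=-5 b=-140/57 c=145/38 d=-215/342
  seg 2: a=5 b=395/114 c=-35/19 d=53/342
  seg 3: a=3 b=-194/57 c=-17/38 d=17/228
S(7/4) = -635/128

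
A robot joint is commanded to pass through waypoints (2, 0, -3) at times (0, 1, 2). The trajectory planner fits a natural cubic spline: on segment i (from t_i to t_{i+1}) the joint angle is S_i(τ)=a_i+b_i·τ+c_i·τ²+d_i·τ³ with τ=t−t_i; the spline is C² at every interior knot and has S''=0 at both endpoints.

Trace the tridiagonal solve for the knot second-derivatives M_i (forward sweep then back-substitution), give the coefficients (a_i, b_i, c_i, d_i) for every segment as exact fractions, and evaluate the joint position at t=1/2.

  seg 0: a=2 b=-7/4 c=0 d=-1/4
  seg 1: a=0 b=-5/2 c=-3/4 d=1/4
S(1/2) = 35/32

Δ: Δ0=-2, Δ1=-3
row 1: diag=4, rhs=-6; c'=1/4, d'=-3/2
back: M1=-3/2
M: M0=0, M1=-3/2, M2=0
seg 0: a=2, c=M0/2=0, d=(M1−M0)/(6·1)=-1/4, b=Δ0−h0·(2M0+M1)/6=-7/4
seg 1: a=0, c=M1/2=-3/4, d=(M2−M1)/(6·1)=1/4, b=Δ1−h1·(2M1+M2)/6=-5/2
t_q=1/2 → seg 0, τ=1/2; S=2+-7/4·τ+0·τ²+-1/4·τ³=35/32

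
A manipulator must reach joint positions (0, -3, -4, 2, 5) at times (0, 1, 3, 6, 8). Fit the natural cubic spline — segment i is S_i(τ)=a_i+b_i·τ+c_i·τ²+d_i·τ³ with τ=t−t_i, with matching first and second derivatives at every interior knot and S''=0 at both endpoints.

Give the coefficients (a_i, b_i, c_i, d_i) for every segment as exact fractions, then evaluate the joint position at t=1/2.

  seg 0: a=0 b=-3385/1012 c=0 d=349/1012
  seg 1: a=-3 b=-1169/506 c=1047/1012 d=-131/2024
  seg 2: a=-4 b=266/253 c=327/506 d=-167/1518
  seg 3: a=2 b=991/506 c=-87/253 d=29/506
S(1/2) = -13191/8096

Δ: Δ0=-3, Δ1=-1/2, Δ2=2, Δ3=3/2
row 1: diag=6, rhs=15; c'=1/3, d'=5/2
row 2: denom=10−2·1/3=28/3; d'=(15−2·5/2)/(28/3)=15/14
row 3: denom=10−3·9/28=253/28; d'=(-3−3·15/14)/(253/28)=-174/253
back: M3=-174/253
back: M2=15/14−9/28·-174/253=327/253
back: M1=5/2−1/3·327/253=1047/506
M: M0=0, M1=1047/506, M2=327/253, M3=-174/253, M4=0
seg 0: a=0, c=M0/2=0, d=(M1−M0)/(6·1)=349/1012, b=Δ0−h0·(2M0+M1)/6=-3385/1012
seg 1: a=-3, c=M1/2=1047/1012, d=(M2−M1)/(6·2)=-131/2024, b=Δ1−h1·(2M1+M2)/6=-1169/506
seg 2: a=-4, c=M2/2=327/506, d=(M3−M2)/(6·3)=-167/1518, b=Δ2−h2·(2M2+M3)/6=266/253
seg 3: a=2, c=M3/2=-87/253, d=(M4−M3)/(6·2)=29/506, b=Δ3−h3·(2M3+M4)/6=991/506
t_q=1/2 → seg 0, τ=1/2; S=0+-3385/1012·τ+0·τ²+349/1012·τ³=-13191/8096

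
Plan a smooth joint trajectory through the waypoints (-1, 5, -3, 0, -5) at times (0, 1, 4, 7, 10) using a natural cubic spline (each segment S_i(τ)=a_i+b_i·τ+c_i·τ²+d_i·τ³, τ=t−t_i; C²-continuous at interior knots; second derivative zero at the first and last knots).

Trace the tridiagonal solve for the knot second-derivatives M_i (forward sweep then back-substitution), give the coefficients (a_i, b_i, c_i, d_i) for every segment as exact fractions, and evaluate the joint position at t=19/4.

Δ: Δ0=6, Δ1=-8/3, Δ2=1, Δ3=-5/3
row 1: diag=8, rhs=-52; c'=3/8, d'=-13/2
row 2: denom=12−3·3/8=87/8; d'=(22−3·-13/2)/(87/8)=332/87
row 3: denom=12−3·8/29=324/29; d'=(-16−3·332/87)/(324/29)=-199/81
back: M3=-199/81
back: M2=332/87−8/29·-199/81=364/81
back: M1=-13/2−3/8·364/81=-221/27
M: M0=0, M1=-221/27, M2=364/81, M3=-199/81, M4=0
seg 0: a=-1, c=M0/2=0, d=(M1−M0)/(6·1)=-221/162, b=Δ0−h0·(2M0+M1)/6=1193/162
seg 1: a=5, c=M1/2=-221/54, d=(M2−M1)/(6·3)=1027/1458, b=Δ1−h1·(2M1+M2)/6=265/81
seg 2: a=-3, c=M2/2=182/81, d=(M3−M2)/(6·3)=-563/1458, b=Δ2−h2·(2M2+M3)/6=-367/162
seg 3: a=0, c=M3/2=-199/162, d=(M4−M3)/(6·3)=199/1458, b=Δ3−h3·(2M3+M4)/6=64/81
t_q=19/4 → seg 2, τ=3/4; S=-3+-367/162·τ+182/81·τ²+-563/1458·τ³=-4145/1152

  seg 0: a=-1 b=1193/162 c=0 d=-221/162
  seg 1: a=5 b=265/81 c=-221/54 d=1027/1458
  seg 2: a=-3 b=-367/162 c=182/81 d=-563/1458
  seg 3: a=0 b=64/81 c=-199/162 d=199/1458
S(19/4) = -4145/1152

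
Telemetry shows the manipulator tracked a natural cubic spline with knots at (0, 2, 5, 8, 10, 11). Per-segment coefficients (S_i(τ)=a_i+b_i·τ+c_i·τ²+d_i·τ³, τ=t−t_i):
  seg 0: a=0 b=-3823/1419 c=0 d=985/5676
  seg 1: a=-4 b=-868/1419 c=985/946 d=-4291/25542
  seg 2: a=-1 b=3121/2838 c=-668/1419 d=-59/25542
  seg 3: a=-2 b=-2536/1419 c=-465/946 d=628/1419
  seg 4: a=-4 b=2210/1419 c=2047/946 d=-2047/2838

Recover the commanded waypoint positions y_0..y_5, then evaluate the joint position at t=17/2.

y_0=0 y_1=-4 y_2=-1 y_3=-2 y_4=-4 y_5=-1
S(17/2) = -11205/3784

y_0 = S_0(0) = a_0 = 0
y_1 = S_1(0) = a_1 = -4
y_2 = S_2(0) = a_2 = -1
y_3 = S_3(0) = a_3 = -2
y_4 = S_4(0) = a_4 = -4
y_5 = S_4(1) = -1
t_q=17/2 is in segment 3 (τ=1/2); S_3(τ)=-11205/3784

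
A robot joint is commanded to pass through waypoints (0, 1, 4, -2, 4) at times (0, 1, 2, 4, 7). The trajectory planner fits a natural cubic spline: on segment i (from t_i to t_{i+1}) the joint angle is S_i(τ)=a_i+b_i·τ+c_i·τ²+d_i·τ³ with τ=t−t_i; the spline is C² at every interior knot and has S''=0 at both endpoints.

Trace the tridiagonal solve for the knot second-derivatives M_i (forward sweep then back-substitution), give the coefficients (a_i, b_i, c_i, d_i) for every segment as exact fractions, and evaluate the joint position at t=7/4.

Δ: Δ0=1, Δ1=3, Δ2=-3, Δ3=2
row 1: diag=4, rhs=12; c'=1/4, d'=3
row 2: denom=6−1·1/4=23/4; d'=(-36−1·3)/(23/4)=-156/23
row 3: denom=10−2·8/23=214/23; d'=(30−2·-156/23)/(214/23)=501/107
back: M3=501/107
back: M2=-156/23−8/23·501/107=-900/107
back: M1=3−1/4·-900/107=546/107
M: M0=0, M1=546/107, M2=-900/107, M3=501/107, M4=0
seg 0: a=0, c=M0/2=0, d=(M1−M0)/(6·1)=91/107, b=Δ0−h0·(2M0+M1)/6=16/107
seg 1: a=1, c=M1/2=273/107, d=(M2−M1)/(6·1)=-241/107, b=Δ1−h1·(2M1+M2)/6=289/107
seg 2: a=4, c=M2/2=-450/107, d=(M3−M2)/(6·2)=467/428, b=Δ2−h2·(2M2+M3)/6=112/107
seg 3: a=-2, c=M3/2=501/214, d=(M4−M3)/(6·3)=-167/642, b=Δ3−h3·(2M3+M4)/6=-287/107
t_q=7/4 → seg 1, τ=3/4; S=1+289/107·τ+273/107·τ²+-241/107·τ³=24041/6848

  seg 0: a=0 b=16/107 c=0 d=91/107
  seg 1: a=1 b=289/107 c=273/107 d=-241/107
  seg 2: a=4 b=112/107 c=-450/107 d=467/428
  seg 3: a=-2 b=-287/107 c=501/214 d=-167/642
S(7/4) = 24041/6848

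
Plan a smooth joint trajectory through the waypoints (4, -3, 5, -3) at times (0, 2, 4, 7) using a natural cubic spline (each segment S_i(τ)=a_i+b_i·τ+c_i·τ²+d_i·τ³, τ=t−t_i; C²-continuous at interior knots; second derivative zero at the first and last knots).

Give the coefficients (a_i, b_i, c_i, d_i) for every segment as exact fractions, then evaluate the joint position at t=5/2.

Δ: Δ0=-7/2, Δ1=4, Δ2=-8/3
row 1: diag=8, rhs=45; c'=1/4, d'=45/8
row 2: denom=10−2·1/4=19/2; d'=(-40−2·45/8)/(19/2)=-205/38
back: M2=-205/38
back: M1=45/8−1/4·-205/38=265/38
M: M0=0, M1=265/38, M2=-205/38, M3=0
seg 0: a=4, c=M0/2=0, d=(M1−M0)/(6·2)=265/456, b=Δ0−h0·(2M0+M1)/6=-332/57
seg 1: a=-3, c=M1/2=265/76, d=(M2−M1)/(6·2)=-235/228, b=Δ1−h1·(2M1+M2)/6=131/114
seg 2: a=5, c=M2/2=-205/76, d=(M3−M2)/(6·3)=205/684, b=Δ2−h2·(2M2+M3)/6=311/114
t_q=5/2 → seg 1, τ=1/2; S=-3+131/114·τ+265/76·τ²+-235/228·τ³=-1023/608

  seg 0: a=4 b=-332/57 c=0 d=265/456
  seg 1: a=-3 b=131/114 c=265/76 d=-235/228
  seg 2: a=5 b=311/114 c=-205/76 d=205/684
S(5/2) = -1023/608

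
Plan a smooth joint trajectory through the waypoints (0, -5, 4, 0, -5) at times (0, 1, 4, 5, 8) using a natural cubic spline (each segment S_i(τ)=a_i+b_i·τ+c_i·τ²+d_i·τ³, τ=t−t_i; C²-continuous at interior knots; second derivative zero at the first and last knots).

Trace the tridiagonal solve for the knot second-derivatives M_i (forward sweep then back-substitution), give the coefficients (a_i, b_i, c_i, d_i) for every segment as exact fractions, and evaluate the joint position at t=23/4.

  seg 0: a=0 b=-2839/432 c=0 d=679/432
  seg 1: a=-5 b=-401/216 c=679/144 d=-4013/3888
  seg 2: a=4 b=-619/432 c=-247/54 d=289/144
  seg 3: a=0 b=-985/216 c=625/432 d=-625/3888
S(23/4) = -8215/3072

Δ: Δ0=-5, Δ1=3, Δ2=-4, Δ3=-5/3
row 1: diag=8, rhs=48; c'=3/8, d'=6
row 2: denom=8−3·3/8=55/8; d'=(-42−3·6)/(55/8)=-96/11
row 3: denom=8−1·8/55=432/55; d'=(14−1·-96/11)/(432/55)=625/216
back: M3=625/216
back: M2=-96/11−8/55·625/216=-247/27
back: M1=6−3/8·-247/27=679/72
M: M0=0, M1=679/72, M2=-247/27, M3=625/216, M4=0
seg 0: a=0, c=M0/2=0, d=(M1−M0)/(6·1)=679/432, b=Δ0−h0·(2M0+M1)/6=-2839/432
seg 1: a=-5, c=M1/2=679/144, d=(M2−M1)/(6·3)=-4013/3888, b=Δ1−h1·(2M1+M2)/6=-401/216
seg 2: a=4, c=M2/2=-247/54, d=(M3−M2)/(6·1)=289/144, b=Δ2−h2·(2M2+M3)/6=-619/432
seg 3: a=0, c=M3/2=625/432, d=(M4−M3)/(6·3)=-625/3888, b=Δ3−h3·(2M3+M4)/6=-985/216
t_q=23/4 → seg 3, τ=3/4; S=0+-985/216·τ+625/432·τ²+-625/3888·τ³=-8215/3072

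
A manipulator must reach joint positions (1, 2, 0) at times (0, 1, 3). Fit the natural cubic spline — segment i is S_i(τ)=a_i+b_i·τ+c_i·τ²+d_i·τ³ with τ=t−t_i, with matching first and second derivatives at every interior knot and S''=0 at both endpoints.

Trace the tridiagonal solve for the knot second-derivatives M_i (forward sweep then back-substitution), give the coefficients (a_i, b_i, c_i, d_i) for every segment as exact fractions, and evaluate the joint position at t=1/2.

  seg 0: a=1 b=4/3 c=0 d=-1/3
  seg 1: a=2 b=1/3 c=-1 d=1/6
S(1/2) = 13/8

Δ: Δ0=1, Δ1=-1
row 1: diag=6, rhs=-12; c'=1/3, d'=-2
back: M1=-2
M: M0=0, M1=-2, M2=0
seg 0: a=1, c=M0/2=0, d=(M1−M0)/(6·1)=-1/3, b=Δ0−h0·(2M0+M1)/6=4/3
seg 1: a=2, c=M1/2=-1, d=(M2−M1)/(6·2)=1/6, b=Δ1−h1·(2M1+M2)/6=1/3
t_q=1/2 → seg 0, τ=1/2; S=1+4/3·τ+0·τ²+-1/3·τ³=13/8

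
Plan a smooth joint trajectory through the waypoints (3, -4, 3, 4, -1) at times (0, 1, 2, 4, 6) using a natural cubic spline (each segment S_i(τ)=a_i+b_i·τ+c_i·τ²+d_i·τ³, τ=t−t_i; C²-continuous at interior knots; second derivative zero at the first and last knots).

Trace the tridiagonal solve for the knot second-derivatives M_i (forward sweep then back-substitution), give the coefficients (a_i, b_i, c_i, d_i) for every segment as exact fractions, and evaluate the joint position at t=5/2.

  seg 0: a=3 b=-919/84 c=0 d=331/84
  seg 1: a=-4 b=37/42 c=331/28 d=-479/84
  seg 2: a=3 b=89/12 c=-37/7 d=307/336
  seg 3: a=4 b=-58/21 c=11/56 d=-11/336
S(5/2) = 4929/896

Δ: Δ0=-7, Δ1=7, Δ2=1/2, Δ3=-5/2
row 1: diag=4, rhs=84; c'=1/4, d'=21
row 2: denom=6−1·1/4=23/4; d'=(-39−1·21)/(23/4)=-240/23
row 3: denom=8−2·8/23=168/23; d'=(-18−2·-240/23)/(168/23)=11/28
back: M3=11/28
back: M2=-240/23−8/23·11/28=-74/7
back: M1=21−1/4·-74/7=331/14
M: M0=0, M1=331/14, M2=-74/7, M3=11/28, M4=0
seg 0: a=3, c=M0/2=0, d=(M1−M0)/(6·1)=331/84, b=Δ0−h0·(2M0+M1)/6=-919/84
seg 1: a=-4, c=M1/2=331/28, d=(M2−M1)/(6·1)=-479/84, b=Δ1−h1·(2M1+M2)/6=37/42
seg 2: a=3, c=M2/2=-37/7, d=(M3−M2)/(6·2)=307/336, b=Δ2−h2·(2M2+M3)/6=89/12
seg 3: a=4, c=M3/2=11/56, d=(M4−M3)/(6·2)=-11/336, b=Δ3−h3·(2M3+M4)/6=-58/21
t_q=5/2 → seg 2, τ=1/2; S=3+89/12·τ+-37/7·τ²+307/336·τ³=4929/896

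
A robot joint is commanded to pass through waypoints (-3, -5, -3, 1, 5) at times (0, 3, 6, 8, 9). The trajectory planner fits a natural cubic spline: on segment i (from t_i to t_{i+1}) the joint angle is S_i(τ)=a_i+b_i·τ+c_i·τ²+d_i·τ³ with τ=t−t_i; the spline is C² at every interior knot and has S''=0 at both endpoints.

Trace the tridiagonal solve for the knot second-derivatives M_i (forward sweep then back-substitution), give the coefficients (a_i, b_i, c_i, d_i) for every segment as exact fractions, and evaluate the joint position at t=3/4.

Δ: Δ0=-2/3, Δ1=2/3, Δ2=2, Δ3=4
row 1: diag=12, rhs=8; c'=1/4, d'=2/3
row 2: denom=10−3·1/4=37/4; d'=(8−3·2/3)/(37/4)=24/37
row 3: denom=6−2·8/37=206/37; d'=(12−2·24/37)/(206/37)=198/103
back: M3=198/103
back: M2=24/37−8/37·198/103=24/103
back: M1=2/3−1/4·24/103=188/309
M: M0=0, M1=188/309, M2=24/103, M3=198/103, M4=0
seg 0: a=-3, c=M0/2=0, d=(M1−M0)/(6·3)=94/2781, b=Δ0−h0·(2M0+M1)/6=-100/103
seg 1: a=-5, c=M1/2=94/309, d=(M2−M1)/(6·3)=-58/2781, b=Δ1−h1·(2M1+M2)/6=-6/103
seg 2: a=-3, c=M2/2=12/103, d=(M3−M2)/(6·2)=29/206, b=Δ2−h2·(2M2+M3)/6=124/103
seg 3: a=1, c=M3/2=99/103, d=(M4−M3)/(6·1)=-33/103, b=Δ3−h3·(2M3+M4)/6=346/103
t_q=3/4 → seg 0, τ=3/4; S=-3+-100/103·τ+0·τ²+94/2781·τ³=-12241/3296

  seg 0: a=-3 b=-100/103 c=0 d=94/2781
  seg 1: a=-5 b=-6/103 c=94/309 d=-58/2781
  seg 2: a=-3 b=124/103 c=12/103 d=29/206
  seg 3: a=1 b=346/103 c=99/103 d=-33/103
S(3/4) = -12241/3296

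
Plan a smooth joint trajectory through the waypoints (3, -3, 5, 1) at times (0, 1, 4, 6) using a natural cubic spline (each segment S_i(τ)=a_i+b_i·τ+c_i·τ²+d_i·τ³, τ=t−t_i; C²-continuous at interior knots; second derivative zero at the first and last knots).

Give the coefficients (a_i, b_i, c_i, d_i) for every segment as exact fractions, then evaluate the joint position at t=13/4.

Δ: Δ0=-6, Δ1=8/3, Δ2=-2
row 1: diag=8, rhs=52; c'=3/8, d'=13/2
row 2: denom=10−3·3/8=71/8; d'=(-28−3·13/2)/(71/8)=-380/71
back: M2=-380/71
back: M1=13/2−3/8·-380/71=604/71
M: M0=0, M1=604/71, M2=-380/71, M3=0
seg 0: a=3, c=M0/2=0, d=(M1−M0)/(6·1)=302/213, b=Δ0−h0·(2M0+M1)/6=-1580/213
seg 1: a=-3, c=M1/2=302/71, d=(M2−M1)/(6·3)=-164/213, b=Δ1−h1·(2M1+M2)/6=-674/213
seg 2: a=5, c=M2/2=-190/71, d=(M3−M2)/(6·2)=95/213, b=Δ2−h2·(2M2+M3)/6=334/213
t_q=13/4 → seg 1, τ=9/4; S=-3+-674/213·τ+302/71·τ²+-164/213·τ³=3003/1136

  seg 0: a=3 b=-1580/213 c=0 d=302/213
  seg 1: a=-3 b=-674/213 c=302/71 d=-164/213
  seg 2: a=5 b=334/213 c=-190/71 d=95/213
S(13/4) = 3003/1136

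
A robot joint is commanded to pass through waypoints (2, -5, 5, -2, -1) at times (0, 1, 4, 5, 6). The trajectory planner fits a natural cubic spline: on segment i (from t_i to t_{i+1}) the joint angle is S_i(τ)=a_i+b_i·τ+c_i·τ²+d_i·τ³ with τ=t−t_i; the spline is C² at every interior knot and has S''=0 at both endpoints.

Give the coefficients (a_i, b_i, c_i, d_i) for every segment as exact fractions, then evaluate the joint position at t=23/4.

  seg 0: a=2 b=-5857/636 c=0 d=1405/636
  seg 1: a=-5 b=-821/318 c=1405/212 d=-329/212
  seg 2: a=5 b=-3001/636 c=-389/53 d=3217/636
  seg 3: a=-2 b=-1343/318 c=1661/212 d=-1661/636
S(23/4) = -25265/13568

Δ: Δ0=-7, Δ1=10/3, Δ2=-7, Δ3=1
row 1: diag=8, rhs=62; c'=3/8, d'=31/4
row 2: denom=8−3·3/8=55/8; d'=(-62−3·31/4)/(55/8)=-62/5
row 3: denom=4−1·8/55=212/55; d'=(48−1·-62/5)/(212/55)=1661/106
back: M3=1661/106
back: M2=-62/5−8/55·1661/106=-778/53
back: M1=31/4−3/8·-778/53=1405/106
M: M0=0, M1=1405/106, M2=-778/53, M3=1661/106, M4=0
seg 0: a=2, c=M0/2=0, d=(M1−M0)/(6·1)=1405/636, b=Δ0−h0·(2M0+M1)/6=-5857/636
seg 1: a=-5, c=M1/2=1405/212, d=(M2−M1)/(6·3)=-329/212, b=Δ1−h1·(2M1+M2)/6=-821/318
seg 2: a=5, c=M2/2=-389/53, d=(M3−M2)/(6·1)=3217/636, b=Δ2−h2·(2M2+M3)/6=-3001/636
seg 3: a=-2, c=M3/2=1661/212, d=(M4−M3)/(6·1)=-1661/636, b=Δ3−h3·(2M3+M4)/6=-1343/318
t_q=23/4 → seg 3, τ=3/4; S=-2+-1343/318·τ+1661/212·τ²+-1661/636·τ³=-25265/13568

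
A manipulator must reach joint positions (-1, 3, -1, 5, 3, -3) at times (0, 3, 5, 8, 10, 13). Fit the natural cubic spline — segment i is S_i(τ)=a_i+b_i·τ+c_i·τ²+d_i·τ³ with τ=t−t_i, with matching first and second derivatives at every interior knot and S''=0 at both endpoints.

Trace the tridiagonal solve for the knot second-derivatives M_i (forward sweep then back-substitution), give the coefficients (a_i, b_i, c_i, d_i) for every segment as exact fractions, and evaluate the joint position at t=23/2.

  seg 0: a=-1 b=269/99 c=0 d=-137/891
  seg 1: a=3 b=-142/99 c=-137/99 d=109/198
  seg 2: a=-1 b=-4/11 c=190/99 d=-112/297
  seg 3: a=5 b=32/33 c=-146/99 d=97/396
  seg 4: a=3 b=-197/99 c=-1/198 d=1/1782
S(23/2) = 1/176

Δ: Δ0=4/3, Δ1=-2, Δ2=2, Δ3=-1, Δ4=-2
row 1: diag=10, rhs=-20; c'=1/5, d'=-2
row 2: denom=10−2·1/5=48/5; d'=(24−2·-2)/(48/5)=35/12
row 3: denom=10−3·5/16=145/16; d'=(-18−3·35/12)/(145/16)=-428/145
row 4: denom=10−2·32/145=1386/145; d'=(-6−2·-428/145)/(1386/145)=-1/99
back: M4=-1/99
back: M3=-428/145−32/145·-1/99=-292/99
back: M2=35/12−5/16·-292/99=380/99
back: M1=-2−1/5·380/99=-274/99
M: M0=0, M1=-274/99, M2=380/99, M3=-292/99, M4=-1/99, M5=0
seg 0: a=-1, c=M0/2=0, d=(M1−M0)/(6·3)=-137/891, b=Δ0−h0·(2M0+M1)/6=269/99
seg 1: a=3, c=M1/2=-137/99, d=(M2−M1)/(6·2)=109/198, b=Δ1−h1·(2M1+M2)/6=-142/99
seg 2: a=-1, c=M2/2=190/99, d=(M3−M2)/(6·3)=-112/297, b=Δ2−h2·(2M2+M3)/6=-4/11
seg 3: a=5, c=M3/2=-146/99, d=(M4−M3)/(6·2)=97/396, b=Δ3−h3·(2M3+M4)/6=32/33
seg 4: a=3, c=M4/2=-1/198, d=(M5−M4)/(6·3)=1/1782, b=Δ4−h4·(2M4+M5)/6=-197/99
t_q=23/2 → seg 4, τ=3/2; S=3+-197/99·τ+-1/198·τ²+1/1782·τ³=1/176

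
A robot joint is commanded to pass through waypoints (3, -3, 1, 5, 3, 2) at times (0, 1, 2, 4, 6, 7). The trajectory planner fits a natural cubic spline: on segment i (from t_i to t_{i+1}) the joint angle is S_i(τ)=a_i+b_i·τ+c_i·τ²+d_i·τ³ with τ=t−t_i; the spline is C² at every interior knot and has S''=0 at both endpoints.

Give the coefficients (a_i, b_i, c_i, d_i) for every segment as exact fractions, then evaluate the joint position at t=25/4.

  seg 0: a=3 b=-1987/229 c=0 d=613/229
  seg 1: a=-3 b=-148/229 c=1839/229 d=-775/229
  seg 2: a=1 b=1205/229 c=-486/229 d=225/916
  seg 3: a=5 b=-64/229 c=-297/458 d=33/229
  seg 4: a=3 b=-262/229 c=99/458 d=-33/458
S(25/4) = 79915/29312

Δ: Δ0=-6, Δ1=4, Δ2=2, Δ3=-1, Δ4=-1
row 1: diag=4, rhs=60; c'=1/4, d'=15
row 2: denom=6−1·1/4=23/4; d'=(-12−1·15)/(23/4)=-108/23
row 3: denom=8−2·8/23=168/23; d'=(-18−2·-108/23)/(168/23)=-33/28
row 4: denom=6−2·23/84=229/42; d'=(0−2·-33/28)/(229/42)=99/229
back: M4=99/229
back: M3=-33/28−23/84·99/229=-297/229
back: M2=-108/23−8/23·-297/229=-972/229
back: M1=15−1/4·-972/229=3678/229
M: M0=0, M1=3678/229, M2=-972/229, M3=-297/229, M4=99/229, M5=0
seg 0: a=3, c=M0/2=0, d=(M1−M0)/(6·1)=613/229, b=Δ0−h0·(2M0+M1)/6=-1987/229
seg 1: a=-3, c=M1/2=1839/229, d=(M2−M1)/(6·1)=-775/229, b=Δ1−h1·(2M1+M2)/6=-148/229
seg 2: a=1, c=M2/2=-486/229, d=(M3−M2)/(6·2)=225/916, b=Δ2−h2·(2M2+M3)/6=1205/229
seg 3: a=5, c=M3/2=-297/458, d=(M4−M3)/(6·2)=33/229, b=Δ3−h3·(2M3+M4)/6=-64/229
seg 4: a=3, c=M4/2=99/458, d=(M5−M4)/(6·1)=-33/458, b=Δ4−h4·(2M4+M5)/6=-262/229
t_q=25/4 → seg 4, τ=1/4; S=3+-262/229·τ+99/458·τ²+-33/458·τ³=79915/29312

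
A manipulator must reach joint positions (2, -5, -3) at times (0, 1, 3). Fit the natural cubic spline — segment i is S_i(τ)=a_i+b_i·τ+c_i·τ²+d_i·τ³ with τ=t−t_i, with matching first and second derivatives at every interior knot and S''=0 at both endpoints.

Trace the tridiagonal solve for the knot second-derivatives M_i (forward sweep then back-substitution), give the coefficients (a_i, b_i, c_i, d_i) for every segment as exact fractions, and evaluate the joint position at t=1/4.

  seg 0: a=2 b=-25/3 c=0 d=4/3
  seg 1: a=-5 b=-13/3 c=4 d=-2/3
S(1/4) = -1/16

Δ: Δ0=-7, Δ1=1
row 1: diag=6, rhs=48; c'=1/3, d'=8
back: M1=8
M: M0=0, M1=8, M2=0
seg 0: a=2, c=M0/2=0, d=(M1−M0)/(6·1)=4/3, b=Δ0−h0·(2M0+M1)/6=-25/3
seg 1: a=-5, c=M1/2=4, d=(M2−M1)/(6·2)=-2/3, b=Δ1−h1·(2M1+M2)/6=-13/3
t_q=1/4 → seg 0, τ=1/4; S=2+-25/3·τ+0·τ²+4/3·τ³=-1/16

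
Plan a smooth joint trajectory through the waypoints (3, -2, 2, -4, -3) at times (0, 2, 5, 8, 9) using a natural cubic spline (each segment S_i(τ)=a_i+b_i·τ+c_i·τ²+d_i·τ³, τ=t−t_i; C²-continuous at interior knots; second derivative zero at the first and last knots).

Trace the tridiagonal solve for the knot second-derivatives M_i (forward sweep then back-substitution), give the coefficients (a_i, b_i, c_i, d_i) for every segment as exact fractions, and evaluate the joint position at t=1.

Δ: Δ0=-5/2, Δ1=4/3, Δ2=-2, Δ3=1
row 1: diag=10, rhs=23; c'=3/10, d'=23/10
row 2: denom=12−3·3/10=111/10; d'=(-20−3·23/10)/(111/10)=-269/111
row 3: denom=8−3·10/37=266/37; d'=(18−3·-269/111)/(266/37)=935/266
back: M3=935/266
back: M2=-269/111−10/37·935/266=-1346/399
back: M1=23/10−3/10·-1346/399=881/266
M: M0=0, M1=881/266, M2=-1346/399, M3=935/266, M4=0
seg 0: a=3, c=M0/2=0, d=(M1−M0)/(6·2)=881/3192, b=Δ0−h0·(2M0+M1)/6=-1438/399
seg 1: a=-2, c=M1/2=881/532, d=(M2−M1)/(6·3)=-5335/14364, b=Δ1−h1·(2M1+M2)/6=-233/798
seg 2: a=2, c=M2/2=-673/399, d=(M3−M2)/(6·3)=5497/14364, b=Δ2−h2·(2M2+M3)/6=-613/1596
seg 3: a=-4, c=M3/2=935/532, d=(M4−M3)/(6·1)=-935/1596, b=Δ3−h3·(2M3+M4)/6=-137/798
t_q=1 → seg 0, τ=1; S=3+-1438/399·τ+0·τ²+881/3192·τ³=-349/1064

  seg 0: a=3 b=-1438/399 c=0 d=881/3192
  seg 1: a=-2 b=-233/798 c=881/532 d=-5335/14364
  seg 2: a=2 b=-613/1596 c=-673/399 d=5497/14364
  seg 3: a=-4 b=-137/798 c=935/532 d=-935/1596
S(1) = -349/1064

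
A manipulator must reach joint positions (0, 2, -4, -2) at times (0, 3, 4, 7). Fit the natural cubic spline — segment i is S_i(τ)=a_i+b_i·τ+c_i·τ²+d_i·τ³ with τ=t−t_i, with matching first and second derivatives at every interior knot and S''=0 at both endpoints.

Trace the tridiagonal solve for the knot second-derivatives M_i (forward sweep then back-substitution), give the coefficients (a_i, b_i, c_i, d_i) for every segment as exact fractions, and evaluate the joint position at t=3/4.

Δ: Δ0=2/3, Δ1=-6, Δ2=2/3
row 1: diag=8, rhs=-40; c'=1/8, d'=-5
row 2: denom=8−1·1/8=63/8; d'=(40−1·-5)/(63/8)=40/7
back: M2=40/7
back: M1=-5−1/8·40/7=-40/7
M: M0=0, M1=-40/7, M2=40/7, M3=0
seg 0: a=0, c=M0/2=0, d=(M1−M0)/(6·3)=-20/63, b=Δ0−h0·(2M0+M1)/6=74/21
seg 1: a=2, c=M1/2=-20/7, d=(M2−M1)/(6·1)=40/21, b=Δ1−h1·(2M1+M2)/6=-106/21
seg 2: a=-4, c=M2/2=20/7, d=(M3−M2)/(6·3)=-20/63, b=Δ2−h2·(2M2+M3)/6=-106/21
t_q=3/4 → seg 0, τ=3/4; S=0+74/21·τ+0·τ²+-20/63·τ³=281/112

  seg 0: a=0 b=74/21 c=0 d=-20/63
  seg 1: a=2 b=-106/21 c=-20/7 d=40/21
  seg 2: a=-4 b=-106/21 c=20/7 d=-20/63
S(3/4) = 281/112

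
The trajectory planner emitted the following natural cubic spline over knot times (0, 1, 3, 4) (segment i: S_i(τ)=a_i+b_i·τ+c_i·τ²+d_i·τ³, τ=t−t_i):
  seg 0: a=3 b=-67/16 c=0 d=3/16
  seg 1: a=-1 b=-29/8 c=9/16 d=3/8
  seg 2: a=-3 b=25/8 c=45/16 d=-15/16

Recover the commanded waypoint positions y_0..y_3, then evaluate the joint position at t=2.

y_0 = S_0(0) = a_0 = 3
y_1 = S_1(0) = a_1 = -1
y_2 = S_2(0) = a_2 = -3
y_3 = S_2(1) = 2
t_q=2 is in segment 1 (τ=1); S_1(τ)=-59/16

y_0=3 y_1=-1 y_2=-3 y_3=2
S(2) = -59/16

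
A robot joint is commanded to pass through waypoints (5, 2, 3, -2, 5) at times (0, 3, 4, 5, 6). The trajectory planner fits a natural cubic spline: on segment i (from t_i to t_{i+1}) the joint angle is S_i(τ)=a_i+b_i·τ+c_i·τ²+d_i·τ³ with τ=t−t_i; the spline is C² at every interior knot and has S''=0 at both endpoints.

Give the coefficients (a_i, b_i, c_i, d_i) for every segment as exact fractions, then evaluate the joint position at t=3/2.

Δ: Δ0=-1, Δ1=1, Δ2=-5, Δ3=7
row 1: diag=8, rhs=12; c'=1/8, d'=3/2
row 2: denom=4−1·1/8=31/8; d'=(-36−1·3/2)/(31/8)=-300/31
row 3: denom=4−1·8/31=116/31; d'=(72−1·-300/31)/(116/31)=633/29
back: M3=633/29
back: M2=-300/31−8/31·633/29=-444/29
back: M1=3/2−1/8·-444/29=99/29
M: M0=0, M1=99/29, M2=-444/29, M3=633/29, M4=0
seg 0: a=5, c=M0/2=0, d=(M1−M0)/(6·3)=11/58, b=Δ0−h0·(2M0+M1)/6=-157/58
seg 1: a=2, c=M1/2=99/58, d=(M2−M1)/(6·1)=-181/58, b=Δ1−h1·(2M1+M2)/6=70/29
seg 2: a=3, c=M2/2=-222/29, d=(M3−M2)/(6·1)=359/58, b=Δ2−h2·(2M2+M3)/6=-205/58
seg 3: a=-2, c=M3/2=633/58, d=(M4−M3)/(6·1)=-211/58, b=Δ3−h3·(2M3+M4)/6=-8/29
t_q=3/2 → seg 0, τ=3/2; S=5+-157/58·τ+0·τ²+11/58·τ³=733/464

  seg 0: a=5 b=-157/58 c=0 d=11/58
  seg 1: a=2 b=70/29 c=99/58 d=-181/58
  seg 2: a=3 b=-205/58 c=-222/29 d=359/58
  seg 3: a=-2 b=-8/29 c=633/58 d=-211/58
S(3/2) = 733/464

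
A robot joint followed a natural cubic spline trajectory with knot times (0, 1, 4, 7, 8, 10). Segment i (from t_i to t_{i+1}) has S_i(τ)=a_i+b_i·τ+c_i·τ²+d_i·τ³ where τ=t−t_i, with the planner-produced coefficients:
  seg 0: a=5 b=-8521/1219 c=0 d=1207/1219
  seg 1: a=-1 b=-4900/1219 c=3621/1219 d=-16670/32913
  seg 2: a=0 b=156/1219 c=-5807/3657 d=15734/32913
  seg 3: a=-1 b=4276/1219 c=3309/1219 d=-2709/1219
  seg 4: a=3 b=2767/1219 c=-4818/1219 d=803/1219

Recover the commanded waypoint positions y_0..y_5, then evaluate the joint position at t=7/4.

y_0=5 y_1=-1 y_2=0 y_3=-1 y_4=3 y_5=-3
S(7/4) = -99765/39008

y_0 = S_0(0) = a_0 = 5
y_1 = S_1(0) = a_1 = -1
y_2 = S_2(0) = a_2 = 0
y_3 = S_3(0) = a_3 = -1
y_4 = S_4(0) = a_4 = 3
y_5 = S_4(2) = -3
t_q=7/4 is in segment 1 (τ=3/4); S_1(τ)=-99765/39008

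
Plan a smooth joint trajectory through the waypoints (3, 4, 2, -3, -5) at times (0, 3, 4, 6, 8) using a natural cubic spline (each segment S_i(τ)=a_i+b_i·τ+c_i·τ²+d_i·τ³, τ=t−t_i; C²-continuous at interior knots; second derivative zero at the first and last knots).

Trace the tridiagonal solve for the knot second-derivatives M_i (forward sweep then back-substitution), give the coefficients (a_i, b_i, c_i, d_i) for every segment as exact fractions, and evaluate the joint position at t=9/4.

  seg 0: a=3 b=1205/1032 c=0 d=-287/3096
  seg 1: a=4 b=-689/516 c=-287/344 d=175/1032
  seg 2: a=2 b=-2575/1032 c=-14/43 d=667/4128
  seg 3: a=-3 b=-959/516 c=443/688 d=-443/4128
S(9/4) = 100641/22016

Δ: Δ0=1/3, Δ1=-2, Δ2=-5/2, Δ3=-1
row 1: diag=8, rhs=-14; c'=1/8, d'=-7/4
row 2: denom=6−1·1/8=47/8; d'=(-3−1·-7/4)/(47/8)=-10/47
row 3: denom=8−2·16/47=344/47; d'=(9−2·-10/47)/(344/47)=443/344
back: M3=443/344
back: M2=-10/47−16/47·443/344=-28/43
back: M1=-7/4−1/8·-28/43=-287/172
M: M0=0, M1=-287/172, M2=-28/43, M3=443/344, M4=0
seg 0: a=3, c=M0/2=0, d=(M1−M0)/(6·3)=-287/3096, b=Δ0−h0·(2M0+M1)/6=1205/1032
seg 1: a=4, c=M1/2=-287/344, d=(M2−M1)/(6·1)=175/1032, b=Δ1−h1·(2M1+M2)/6=-689/516
seg 2: a=2, c=M2/2=-14/43, d=(M3−M2)/(6·2)=667/4128, b=Δ2−h2·(2M2+M3)/6=-2575/1032
seg 3: a=-3, c=M3/2=443/688, d=(M4−M3)/(6·2)=-443/4128, b=Δ3−h3·(2M3+M4)/6=-959/516
t_q=9/4 → seg 0, τ=9/4; S=3+1205/1032·τ+0·τ²+-287/3096·τ³=100641/22016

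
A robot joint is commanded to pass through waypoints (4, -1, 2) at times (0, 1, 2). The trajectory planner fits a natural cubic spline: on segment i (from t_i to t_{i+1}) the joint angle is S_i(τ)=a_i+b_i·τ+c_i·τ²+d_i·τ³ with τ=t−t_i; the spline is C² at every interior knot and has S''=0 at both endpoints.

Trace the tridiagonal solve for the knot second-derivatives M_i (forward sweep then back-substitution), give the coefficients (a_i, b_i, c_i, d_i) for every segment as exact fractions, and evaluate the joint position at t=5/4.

Δ: Δ0=-5, Δ1=3
row 1: diag=4, rhs=48; c'=1/4, d'=12
back: M1=12
M: M0=0, M1=12, M2=0
seg 0: a=4, c=M0/2=0, d=(M1−M0)/(6·1)=2, b=Δ0−h0·(2M0+M1)/6=-7
seg 1: a=-1, c=M1/2=6, d=(M2−M1)/(6·1)=-2, b=Δ1−h1·(2M1+M2)/6=-1
t_q=5/4 → seg 1, τ=1/4; S=-1+-1·τ+6·τ²+-2·τ³=-29/32

  seg 0: a=4 b=-7 c=0 d=2
  seg 1: a=-1 b=-1 c=6 d=-2
S(5/4) = -29/32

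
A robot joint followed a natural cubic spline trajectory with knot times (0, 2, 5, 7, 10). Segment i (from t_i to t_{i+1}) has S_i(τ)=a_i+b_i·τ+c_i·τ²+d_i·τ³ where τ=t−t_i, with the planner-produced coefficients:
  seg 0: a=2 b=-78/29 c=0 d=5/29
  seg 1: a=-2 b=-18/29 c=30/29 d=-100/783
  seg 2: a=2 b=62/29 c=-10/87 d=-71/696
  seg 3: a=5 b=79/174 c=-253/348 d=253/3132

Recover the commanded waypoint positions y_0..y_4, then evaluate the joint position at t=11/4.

y_0 = S_0(0) = a_0 = 2
y_1 = S_1(0) = a_1 = -2
y_2 = S_2(0) = a_2 = 2
y_3 = S_3(0) = a_3 = 5
y_4 = S_3(3) = 2
t_q=11/4 is in segment 1 (τ=3/4); S_1(τ)=-31/16

y_0=2 y_1=-2 y_2=2 y_3=5 y_4=2
S(11/4) = -31/16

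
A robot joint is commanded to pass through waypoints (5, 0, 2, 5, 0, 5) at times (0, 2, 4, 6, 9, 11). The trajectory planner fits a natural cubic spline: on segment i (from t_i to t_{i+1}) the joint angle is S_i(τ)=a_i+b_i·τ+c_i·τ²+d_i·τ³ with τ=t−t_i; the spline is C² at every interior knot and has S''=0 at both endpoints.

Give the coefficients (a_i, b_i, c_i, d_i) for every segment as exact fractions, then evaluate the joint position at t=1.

  seg 0: a=5 b=-12848/3855 c=0 d=6421/30840
  seg 1: a=0 b=-6433/7710 c=6421/5140 d=-128/771
  seg 2: a=2 b=16733/7710 c=1301/5140 d=-9071/30840
  seg 3: a=5 b=-1337/3855 c=-777/514 d=8263/23130
  seg 4: a=0 b=1763/7710 c=2189/1285 d=-2189/7710
S(1) = 19279/10280

Δ: Δ0=-5/2, Δ1=1, Δ2=3/2, Δ3=-5/3, Δ4=5/2
row 1: diag=8, rhs=21; c'=1/4, d'=21/8
row 2: denom=8−2·1/4=15/2; d'=(3−2·21/8)/(15/2)=-3/10
row 3: denom=10−2·4/15=142/15; d'=(-19−2·-3/10)/(142/15)=-138/71
row 4: denom=10−3·45/142=1285/142; d'=(25−3·-138/71)/(1285/142)=4378/1285
back: M4=4378/1285
back: M3=-138/71−45/142·4378/1285=-777/257
back: M2=-3/10−4/15·-777/257=1301/2570
back: M1=21/8−1/4·1301/2570=6421/2570
M: M0=0, M1=6421/2570, M2=1301/2570, M3=-777/257, M4=4378/1285, M5=0
seg 0: a=5, c=M0/2=0, d=(M1−M0)/(6·2)=6421/30840, b=Δ0−h0·(2M0+M1)/6=-12848/3855
seg 1: a=0, c=M1/2=6421/5140, d=(M2−M1)/(6·2)=-128/771, b=Δ1−h1·(2M1+M2)/6=-6433/7710
seg 2: a=2, c=M2/2=1301/5140, d=(M3−M2)/(6·2)=-9071/30840, b=Δ2−h2·(2M2+M3)/6=16733/7710
seg 3: a=5, c=M3/2=-777/514, d=(M4−M3)/(6·3)=8263/23130, b=Δ3−h3·(2M3+M4)/6=-1337/3855
seg 4: a=0, c=M4/2=2189/1285, d=(M5−M4)/(6·2)=-2189/7710, b=Δ4−h4·(2M4+M5)/6=1763/7710
t_q=1 → seg 0, τ=1; S=5+-12848/3855·τ+0·τ²+6421/30840·τ³=19279/10280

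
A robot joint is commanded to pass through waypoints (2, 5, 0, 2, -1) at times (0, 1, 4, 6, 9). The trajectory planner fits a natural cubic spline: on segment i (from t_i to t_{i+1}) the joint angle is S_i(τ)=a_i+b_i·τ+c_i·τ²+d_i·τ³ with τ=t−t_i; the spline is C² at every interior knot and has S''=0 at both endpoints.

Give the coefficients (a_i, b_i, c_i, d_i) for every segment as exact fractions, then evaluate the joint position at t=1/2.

Δ: Δ0=3, Δ1=-5/3, Δ2=1, Δ3=-1
row 1: diag=8, rhs=-28; c'=3/8, d'=-7/2
row 2: denom=10−3·3/8=71/8; d'=(16−3·-7/2)/(71/8)=212/71
row 3: denom=10−2·16/71=678/71; d'=(-12−2·212/71)/(678/71)=-638/339
back: M3=-638/339
back: M2=212/71−16/71·-638/339=1156/339
back: M1=-7/2−3/8·1156/339=-540/113
M: M0=0, M1=-540/113, M2=1156/339, M3=-638/339, M4=0
seg 0: a=2, c=M0/2=0, d=(M1−M0)/(6·1)=-90/113, b=Δ0−h0·(2M0+M1)/6=429/113
seg 1: a=5, c=M1/2=-270/113, d=(M2−M1)/(6·3)=1388/3051, b=Δ1−h1·(2M1+M2)/6=159/113
seg 2: a=0, c=M2/2=578/339, d=(M3−M2)/(6·2)=-299/678, b=Δ2−h2·(2M2+M3)/6=-73/113
seg 3: a=2, c=M3/2=-319/339, d=(M4−M3)/(6·3)=319/3051, b=Δ3−h3·(2M3+M4)/6=299/339
t_q=1/2 → seg 0, τ=1/2; S=2+429/113·τ+0·τ²+-90/113·τ³=1717/452

  seg 0: a=2 b=429/113 c=0 d=-90/113
  seg 1: a=5 b=159/113 c=-270/113 d=1388/3051
  seg 2: a=0 b=-73/113 c=578/339 d=-299/678
  seg 3: a=2 b=299/339 c=-319/339 d=319/3051
S(1/2) = 1717/452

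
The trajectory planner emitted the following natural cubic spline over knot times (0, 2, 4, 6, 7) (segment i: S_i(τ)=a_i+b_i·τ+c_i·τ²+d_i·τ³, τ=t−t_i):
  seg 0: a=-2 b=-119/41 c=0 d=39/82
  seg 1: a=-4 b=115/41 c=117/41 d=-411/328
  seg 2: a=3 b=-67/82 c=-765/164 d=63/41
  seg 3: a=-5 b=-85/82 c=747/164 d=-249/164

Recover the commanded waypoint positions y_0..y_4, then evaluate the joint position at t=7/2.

y_0=-2 y_1=-4 y_2=3 y_3=-5 y_4=-3
S(7/2) = 6295/2624

y_0 = S_0(0) = a_0 = -2
y_1 = S_1(0) = a_1 = -4
y_2 = S_2(0) = a_2 = 3
y_3 = S_3(0) = a_3 = -5
y_4 = S_3(1) = -3
t_q=7/2 is in segment 1 (τ=3/2); S_1(τ)=6295/2624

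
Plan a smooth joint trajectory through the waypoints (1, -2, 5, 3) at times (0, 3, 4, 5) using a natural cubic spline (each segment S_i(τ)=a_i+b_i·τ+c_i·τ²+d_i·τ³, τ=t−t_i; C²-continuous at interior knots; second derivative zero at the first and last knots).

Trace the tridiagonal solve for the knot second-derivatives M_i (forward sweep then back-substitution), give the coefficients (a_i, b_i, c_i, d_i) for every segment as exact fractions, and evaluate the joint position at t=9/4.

  seg 0: a=1 b=-154/31 c=0 d=41/93
  seg 1: a=-2 b=215/31 c=123/31 d=-121/31
  seg 2: a=5 b=98/31 c=-240/31 d=80/31
S(9/4) = -10229/1984

Δ: Δ0=-1, Δ1=7, Δ2=-2
row 1: diag=8, rhs=48; c'=1/8, d'=6
row 2: denom=4−1·1/8=31/8; d'=(-54−1·6)/(31/8)=-480/31
back: M2=-480/31
back: M1=6−1/8·-480/31=246/31
M: M0=0, M1=246/31, M2=-480/31, M3=0
seg 0: a=1, c=M0/2=0, d=(M1−M0)/(6·3)=41/93, b=Δ0−h0·(2M0+M1)/6=-154/31
seg 1: a=-2, c=M1/2=123/31, d=(M2−M1)/(6·1)=-121/31, b=Δ1−h1·(2M1+M2)/6=215/31
seg 2: a=5, c=M2/2=-240/31, d=(M3−M2)/(6·1)=80/31, b=Δ2−h2·(2M2+M3)/6=98/31
t_q=9/4 → seg 0, τ=9/4; S=1+-154/31·τ+0·τ²+41/93·τ³=-10229/1984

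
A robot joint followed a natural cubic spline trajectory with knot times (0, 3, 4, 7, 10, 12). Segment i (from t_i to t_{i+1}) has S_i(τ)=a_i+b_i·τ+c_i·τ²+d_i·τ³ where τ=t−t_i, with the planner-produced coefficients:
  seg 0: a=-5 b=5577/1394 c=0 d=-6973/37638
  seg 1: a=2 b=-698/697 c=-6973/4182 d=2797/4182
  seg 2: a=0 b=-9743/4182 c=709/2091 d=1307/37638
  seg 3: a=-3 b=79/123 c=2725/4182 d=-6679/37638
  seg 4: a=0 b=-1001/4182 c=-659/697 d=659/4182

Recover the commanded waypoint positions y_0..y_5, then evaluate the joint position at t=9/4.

y_0=-5 y_1=2 y_2=0 y_3=-3 y_4=0 y_5=-3
S(9/4) = 168737/89216

y_0 = S_0(0) = a_0 = -5
y_1 = S_1(0) = a_1 = 2
y_2 = S_2(0) = a_2 = 0
y_3 = S_3(0) = a_3 = -3
y_4 = S_4(0) = a_4 = 0
y_5 = S_4(2) = -3
t_q=9/4 is in segment 0 (τ=9/4); S_0(τ)=168737/89216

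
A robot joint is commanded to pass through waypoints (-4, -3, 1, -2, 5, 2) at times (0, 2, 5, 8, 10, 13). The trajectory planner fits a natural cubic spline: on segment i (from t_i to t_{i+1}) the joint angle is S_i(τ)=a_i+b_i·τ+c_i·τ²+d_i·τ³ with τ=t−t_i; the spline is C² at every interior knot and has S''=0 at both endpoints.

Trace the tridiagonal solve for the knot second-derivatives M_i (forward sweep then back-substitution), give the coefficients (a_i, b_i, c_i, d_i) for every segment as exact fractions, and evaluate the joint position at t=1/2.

Δ: Δ0=1/2, Δ1=4/3, Δ2=-1, Δ3=7/2, Δ4=-1
row 1: diag=10, rhs=5; c'=3/10, d'=1/2
row 2: denom=12−3·3/10=111/10; d'=(-14−3·1/2)/(111/10)=-155/111
row 3: denom=10−3·10/37=340/37; d'=(27−3·-155/111)/(340/37)=577/170
row 4: denom=10−2·37/170=813/85; d'=(-27−2·577/170)/(813/85)=-2872/813
back: M4=-2872/813
back: M3=577/170−37/170·-2872/813=6769/1626
back: M2=-155/111−10/37·6769/1626=-2050/813
back: M1=1/2−3/10·-2050/813=681/542
M: M0=0, M1=681/542, M2=-2050/813, M3=6769/1626, M4=-2872/813, M5=0
seg 0: a=-4, c=M0/2=0, d=(M1−M0)/(6·2)=227/2168, b=Δ0−h0·(2M0+M1)/6=22/271
seg 1: a=-3, c=M1/2=681/1084, d=(M2−M1)/(6·3)=-6143/29268, b=Δ1−h1·(2M1+M2)/6=725/542
seg 2: a=1, c=M2/2=-1025/813, d=(M3−M2)/(6·3)=3623/9756, b=Δ2−h2·(2M2+M3)/6=-607/1084
seg 3: a=-2, c=M3/2=6769/3252, d=(M4−M3)/(6·2)=-4171/6504, b=Δ3−h3·(2M3+M4)/6=1031/542
seg 4: a=5, c=M4/2=-1436/813, d=(M5−M4)/(6·3)=1436/7317, b=Δ4−h4·(2M4+M5)/6=2059/813
t_q=1/2 → seg 0, τ=1/2; S=-4+22/271·τ+0·τ²+227/2168·τ³=-68445/17344

  seg 0: a=-4 b=22/271 c=0 d=227/2168
  seg 1: a=-3 b=725/542 c=681/1084 d=-6143/29268
  seg 2: a=1 b=-607/1084 c=-1025/813 d=3623/9756
  seg 3: a=-2 b=1031/542 c=6769/3252 d=-4171/6504
  seg 4: a=5 b=2059/813 c=-1436/813 d=1436/7317
S(1/2) = -68445/17344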